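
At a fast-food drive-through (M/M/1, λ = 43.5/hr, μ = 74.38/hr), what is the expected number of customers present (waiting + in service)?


ρ = λ/μ = 43.5/74.38 = 0.5848
L = ρ/(1−ρ) = 0.5848/(1 − 0.5848) = 0.5848/0.4152 = 1.4087

Final: 1.4087


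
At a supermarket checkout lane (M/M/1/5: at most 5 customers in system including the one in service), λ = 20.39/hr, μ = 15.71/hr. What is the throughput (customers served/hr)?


ρ = 1.2979; P_K = (1−ρ)ρ^5/(1−ρ^6) = 0.290242
λ_eff = λ(1 − P_K) = 20.39·(1 − 0.290242) = 20.39·0.709758 = 14.4720 /hr

Final: 14.4720 /hr


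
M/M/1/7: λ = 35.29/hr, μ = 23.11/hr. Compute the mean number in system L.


ρ = 35.29/23.11 = 1.5270
L = ρ[1 − (K+1)ρ^K + Kρ^(K+1)] / [(1−ρ)(1−ρ^(K+1))]
Numerator: 1.5270·(1 − 8·19.362525 + 7·29.567439) = 81.043111
Denominator: (-0.5270)·(-28.567439) = 15.056313
L = 81.043111/15.056313 = 5.3827

Final: 5.3827


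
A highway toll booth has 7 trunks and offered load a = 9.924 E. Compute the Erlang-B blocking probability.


B(c,a) = (a^c/c!) / Σ_{k=0}^{c} a^k/k!
a^7/7! = 1880.947841
Σ terms (k=0..7): 1.00000 + 9.92400 + 49.24289 + 162.89547 + 404.14367 + 802.14436 + 1326.74676 + 1880.94784 = 4637.044993
B = 1880.947841/4637.044993 = 0.405635

Final: 0.405635


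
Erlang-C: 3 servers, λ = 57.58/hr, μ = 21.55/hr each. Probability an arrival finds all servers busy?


a = λ/μ = 2.6719; ρ = a/3 = 0.8906
P₀ = 0.027538 (from M/M/c formula)
C(c,a) = [a^c/(c!(1−ρ))]·P₀ = [19.07538/(6·0.1094)]·0.027538
= 29.07174·0.027538 = 0.800582

Final: 0.800582


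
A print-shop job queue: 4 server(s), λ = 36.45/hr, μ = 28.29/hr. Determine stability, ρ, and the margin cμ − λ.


Total capacity cμ = 4·28.29 = 113.16/hr
ρ = λ/(cμ) = 36.45/113.16 = 0.3221
Stable ⇔ ρ < 1: YES
Spare capacity = cμ − λ = 113.16 − 36.45 = 76.71/hr

Final: ρ = 0.3221; stable; margin = 76.71/hr


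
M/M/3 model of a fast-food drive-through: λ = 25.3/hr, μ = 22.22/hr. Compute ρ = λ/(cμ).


ρ = λ/(cμ) = 25.3/(3·22.22) = 25.3/66.66 = 0.3795

Final: 0.3795


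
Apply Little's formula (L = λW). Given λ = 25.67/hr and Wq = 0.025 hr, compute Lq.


Lq = λWq = 25.67·0.025 = 0.6418

Final: 0.6418


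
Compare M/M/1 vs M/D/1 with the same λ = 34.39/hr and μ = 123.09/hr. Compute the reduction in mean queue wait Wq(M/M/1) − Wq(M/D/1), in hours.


ρ = 34.39/123.09 = 0.2794
Wq(M/M/1) = ρ/(μ−λ) = 0.2794/88.70 = 0.003150 hr
Wq(M/D/1) = ρ/(2(μ−λ)) = 0.001575 hr
Savings = 0.003150 − 0.001575 = 0.001575 hr

Final: 0.001575 hr


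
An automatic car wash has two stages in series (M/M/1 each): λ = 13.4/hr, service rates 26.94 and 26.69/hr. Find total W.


Each node sees arrival rate λ = 13.4/hr (tandem ⇒ throughput preserved).
W₁ = 1/(μ₁−λ) = 1/(26.94−13.4) = 0.07386 hr
W₂ = 1/(μ₂−λ) = 1/(26.69−13.4) = 0.07524 hr
W_total = W₁ + W₂ = 0.07386 + 0.07524 = 0.14910 hr

Final: 0.14910 hr


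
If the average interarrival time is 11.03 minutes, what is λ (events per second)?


λ = 1/(interarrival time) in consistent units.
1 second = 0.0166667 min, so λ = 0.0166667/11.03 = 0.001511 per second

Final: 0.001511 /sec


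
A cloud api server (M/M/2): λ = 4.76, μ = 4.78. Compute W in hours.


a = 0.9958; ρ = 0.4979; P₀ = 0.335196
Lq = P₀·a^c·ρ/(c!(1−ρ)²) = 0.32825
Wq = Lq/λ = 0.32825/4.76 = 0.06896 hr
W = Wq + 1/μ = 0.06896 + 0.20921 = 0.27817 hr

Final: 0.27817 hr


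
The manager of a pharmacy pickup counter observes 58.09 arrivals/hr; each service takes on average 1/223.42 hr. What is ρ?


ρ = λ/μ = 58.09/223.42 = 0.2600

Final: 0.2600


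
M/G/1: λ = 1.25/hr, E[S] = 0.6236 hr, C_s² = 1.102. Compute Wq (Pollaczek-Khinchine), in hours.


ρ = λ·E[S] = 1.25·0.6236 = 0.7795
E[S²] = E[S]²(1+C_s²) = 0.6236²·(1+1.102) = 0.817419
Wq = λ·E[S²]/(2(1−ρ)) = 1.25·0.817419/(2·0.2205) = 2.31695 hr

Final: 2.31695 hr


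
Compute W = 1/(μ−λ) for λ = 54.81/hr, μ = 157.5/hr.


W = 1/(μ−λ) = 1/(157.5 − 54.81) = 1/102.69 = 0.009738 hr

Final: 0.009738 hr


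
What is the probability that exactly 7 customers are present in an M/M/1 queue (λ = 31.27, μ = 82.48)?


ρ = 31.27/82.48 = 0.3791
P_n = (1−ρ)·ρ^n = (1 − 0.3791)·0.3791^7 = 0.6209·0.001126 = 0.0006990

Final: 0.0006990


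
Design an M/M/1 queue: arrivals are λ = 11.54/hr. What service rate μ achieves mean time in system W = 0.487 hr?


W = 1/(μ−λ) ⇒ μ − λ = 1/W = 1/0.487 = 2.0534
μ = λ + 1/W = 11.54 + 2.0534 = 13.5934 per hr

Final: 13.5934 /hr


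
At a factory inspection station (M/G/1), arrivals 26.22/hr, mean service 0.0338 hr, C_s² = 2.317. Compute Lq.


ρ = λ·E[S] = 26.22·0.0338 = 0.8862
Lq = ρ²(1+C_s²)/(2(1−ρ)) = 0.7854·(1+2.317)/(2·0.1138)
= 0.7854·3.3170/0.2275 = 11.45010

Final: 11.45010


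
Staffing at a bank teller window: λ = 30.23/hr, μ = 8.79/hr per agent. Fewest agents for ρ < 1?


Stability requires cμ > λ ⇔ c > λ/μ.
λ/μ = 30.23/8.79 = 3.4391
Minimum integer c = ⌊3.4391⌋ + 1 = 4
Check: 4·8.79 = 35.16 > 30.23, while 3·8.79 = 26.37 ≤ 30.23

Final: 4 servers


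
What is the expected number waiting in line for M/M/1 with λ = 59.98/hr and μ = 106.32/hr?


ρ = 59.98/106.32 = 0.5641
Lq = ρ²/(1−ρ) = 0.3183/0.4359 = 0.7302

Final: 0.7302


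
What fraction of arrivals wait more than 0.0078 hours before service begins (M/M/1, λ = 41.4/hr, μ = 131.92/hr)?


ρ = 41.4/131.92 = 0.3138
P(Wq > t) = ρ·e^{−(μ−λ)t} = 0.3138·e^{−0.7061}
= 0.3138·0.493587 = 0.154901

Final: 0.154901


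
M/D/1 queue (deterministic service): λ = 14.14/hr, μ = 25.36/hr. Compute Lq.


ρ = 14.14/25.36 = 0.5576
M/D/1: Lq = ρ²/(2(1−ρ)) = 0.3109/(2·0.4424) = 0.35134

Final: 0.35134


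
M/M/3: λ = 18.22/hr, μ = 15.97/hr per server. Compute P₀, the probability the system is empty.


a = λ/μ = 18.22/15.97 = 1.1409; ρ = a/c = 0.3803
Σ_{k=0}^{2} a^k/k! (terms k=0..2) = 1.00000 + 1.14089 + 0.65081 = 2.79170
Tail: a^3/(3!(1−ρ)) = 1.48501/(6·0.6197) = 0.39939
P₀ = 1/(2.79170 + 0.39939) = 1/3.19109 = 0.313372

Final: 0.313372


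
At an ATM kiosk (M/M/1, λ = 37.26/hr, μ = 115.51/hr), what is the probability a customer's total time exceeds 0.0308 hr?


W ~ Exponential(μ−λ) for M/M/1.
μ − λ = 115.51 − 37.26 = 78.2500
P(W > t) = e^{−(μ−λ)t} = e^{−2.4101} = 0.089806

Final: 0.089806


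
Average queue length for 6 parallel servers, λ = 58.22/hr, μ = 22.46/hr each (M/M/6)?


a = λ/μ = 2.5922; ρ = a/6 = 0.4320
P₀ = 0.074332
Lq = P₀·a^c·ρ / (c!·(1−ρ)²) = 0.074332·303.37144·0.4320/(720·0.32259)
= 0.04194

Final: 0.04194


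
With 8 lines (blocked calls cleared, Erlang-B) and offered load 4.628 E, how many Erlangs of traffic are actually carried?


B(8,4.628) = 0.053504 (Erlang-B)
Carried load = a(1 − B) = 4.628·(1 − 0.053504) = 4.628·0.946496 = 4.3804 E

Final: 4.3804 Erlangs


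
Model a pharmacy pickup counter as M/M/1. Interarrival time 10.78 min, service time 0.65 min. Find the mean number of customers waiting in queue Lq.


λ = 60/10.78 = 5.5659 /hr
μ = 60/0.65 = 92.3077 /hr
ρ = λ/μ = 5.5659/92.3077 = 0.06030
Lq = ρ²/(1−ρ) = 0.003636/0.9397 = 0.003869

Final: 0.003869


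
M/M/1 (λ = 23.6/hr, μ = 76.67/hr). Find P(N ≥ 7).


ρ = 23.6/76.67 = 0.3078
P(N ≥ n) = ρ^n = 0.3078^7 = 0.0002618

Final: 0.0002618


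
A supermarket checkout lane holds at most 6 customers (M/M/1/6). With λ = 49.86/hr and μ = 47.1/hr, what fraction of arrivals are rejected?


ρ = λ/μ = 49.86/47.1 = 1.0586
P_K = (1−ρ)ρ^K/(1−ρ^(K+1)) = (-0.05860·1.407305)/(1 − 1.489771)
= -0.082466/-0.489771 = 0.168377

Final: 0.168377


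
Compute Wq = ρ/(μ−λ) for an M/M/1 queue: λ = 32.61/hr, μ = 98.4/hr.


ρ = 32.61/98.4 = 0.3314
Wq = ρ/(μ−λ) = 0.3314/(98.4 − 32.61) = 0.3314/65.79 = 0.005037 hr

Final: 0.005037 hr


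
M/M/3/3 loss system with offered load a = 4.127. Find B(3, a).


B(c,a) = (a^c/c!) / Σ_{k=0}^{c} a^k/k!
a^3/3! = 11.715266
Σ terms (k=0..3): 1.00000 + 4.12700 + 8.51606 + 11.71527 = 25.358331
B = 11.715266/25.358331 = 0.461989

Final: 0.461989


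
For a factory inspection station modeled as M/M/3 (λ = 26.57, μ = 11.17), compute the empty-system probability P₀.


a = λ/μ = 26.57/11.17 = 2.3787; ρ = a/c = 0.7929
Σ_{k=0}^{2} a^k/k! (terms k=0..2) = 1.00000 + 2.37869 + 2.82909 = 6.20778
Tail: a^3/(3!(1−ρ)) = 13.45907/(6·0.2071) = 10.83126
P₀ = 1/(6.20778 + 10.83126) = 1/17.03904 = 0.058689

Final: 0.058689


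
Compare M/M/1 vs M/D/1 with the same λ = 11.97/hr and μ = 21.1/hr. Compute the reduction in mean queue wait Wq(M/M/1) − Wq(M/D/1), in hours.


ρ = 11.97/21.1 = 0.5673
Wq(M/M/1) = ρ/(μ−λ) = 0.5673/9.13 = 0.06214 hr
Wq(M/D/1) = ρ/(2(μ−λ)) = 0.03107 hr
Savings = 0.06214 − 0.03107 = 0.03107 hr

Final: 0.03107 hr


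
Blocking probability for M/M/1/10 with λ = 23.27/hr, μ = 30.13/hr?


ρ = λ/μ = 23.27/30.13 = 0.7723
P_K = (1−ρ)ρ^K/(1−ρ^(K+1)) = (0.2277·0.075504)/(1 − 0.058314)
= 0.017191/0.941686 = 0.018255

Final: 0.018255


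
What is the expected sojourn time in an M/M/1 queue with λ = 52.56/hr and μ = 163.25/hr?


W = 1/(μ−λ) = 1/(163.25 − 52.56) = 1/110.69 = 0.009034 hr

Final: 0.009034 hr


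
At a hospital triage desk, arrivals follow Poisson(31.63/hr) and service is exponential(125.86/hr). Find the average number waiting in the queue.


ρ = 31.63/125.86 = 0.2513
Lq = ρ²/(1−ρ) = 0.06316/0.7487 = 0.08436

Final: 0.08436


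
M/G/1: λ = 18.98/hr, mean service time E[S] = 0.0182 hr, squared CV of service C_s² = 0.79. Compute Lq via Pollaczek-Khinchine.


ρ = λ·E[S] = 18.98·0.0182 = 0.3454
Lq = ρ²(1+C_s²)/(2(1−ρ)) = 0.1193·(1+0.79)/(2·0.6546)
= 0.1193·1.7900/1.3091 = 0.16316

Final: 0.16316


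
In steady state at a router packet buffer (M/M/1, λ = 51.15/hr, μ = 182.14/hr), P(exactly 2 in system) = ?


ρ = 51.15/182.14 = 0.2808
P_n = (1−ρ)·ρ^n = (1 − 0.2808)·0.2808^2 = 0.7192·0.078864 = 0.056717

Final: 0.056717


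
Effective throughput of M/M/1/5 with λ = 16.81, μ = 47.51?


ρ = 0.3538; P_K = (1−ρ)ρ^5/(1−ρ^6) = 0.003590
λ_eff = λ(1 − P_K) = 16.81·(1 − 0.003590) = 16.81·0.996410 = 16.7496 /hr

Final: 16.7496 /hr


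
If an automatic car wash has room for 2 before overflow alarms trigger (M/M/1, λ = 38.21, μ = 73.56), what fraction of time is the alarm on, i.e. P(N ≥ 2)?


ρ = 38.21/73.56 = 0.5194
P(N ≥ n) = ρ^n = 0.5194^2 = 0.269818

Final: 0.269818


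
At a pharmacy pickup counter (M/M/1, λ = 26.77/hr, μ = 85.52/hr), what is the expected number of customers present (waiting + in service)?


ρ = λ/μ = 26.77/85.52 = 0.3130
L = ρ/(1−ρ) = 0.3130/(1 − 0.3130) = 0.3130/0.6870 = 0.4557

Final: 0.4557


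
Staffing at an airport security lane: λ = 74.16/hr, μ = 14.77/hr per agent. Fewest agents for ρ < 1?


Stability requires cμ > λ ⇔ c > λ/μ.
λ/μ = 74.16/14.77 = 5.0210
Minimum integer c = ⌊5.0210⌋ + 1 = 6
Check: 6·14.77 = 88.62 > 74.16, while 5·14.77 = 73.85 ≤ 74.16

Final: 6 servers


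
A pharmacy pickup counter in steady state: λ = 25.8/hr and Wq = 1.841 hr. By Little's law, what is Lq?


Lq = λWq = 25.8·1.841 = 47.4978

Final: 47.4978


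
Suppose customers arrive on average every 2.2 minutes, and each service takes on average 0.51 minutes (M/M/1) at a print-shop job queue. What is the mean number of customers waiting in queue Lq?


λ = 60/2.2 = 27.2727 /hr
μ = 60/0.51 = 117.6471 /hr
ρ = λ/μ = 27.2727/117.6471 = 0.2318
Lq = ρ²/(1−ρ) = 0.05374/0.7682 = 0.06996

Final: 0.06996


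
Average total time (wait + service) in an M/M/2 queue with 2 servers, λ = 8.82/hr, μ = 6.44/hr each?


a = 1.3696; ρ = 0.6848; P₀ = 0.187097
Lq = P₀·a^c·ρ/(c!(1−ρ)²) = 1.20930
Wq = Lq/λ = 1.20930/8.82 = 0.13711 hr
W = Wq + 1/μ = 0.13711 + 0.15528 = 0.29239 hr

Final: 0.29239 hr


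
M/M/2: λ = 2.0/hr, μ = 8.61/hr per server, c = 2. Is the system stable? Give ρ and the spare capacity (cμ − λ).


Total capacity cμ = 2·8.61 = 17.22/hr
ρ = λ/(cμ) = 2.0/17.22 = 0.1161
Stable ⇔ ρ < 1: YES
Spare capacity = cμ − λ = 17.22 − 2.0 = 15.22/hr

Final: ρ = 0.1161; stable; margin = 15.22/hr


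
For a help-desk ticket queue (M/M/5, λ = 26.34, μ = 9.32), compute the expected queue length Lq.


a = λ/μ = 2.8262; ρ = a/5 = 0.5652
P₀ = 0.056509
Lq = P₀·a^c·ρ / (c!·(1−ρ)²) = 0.056509·180.30148·0.5652/(120·0.18902)
= 0.25390

Final: 0.25390


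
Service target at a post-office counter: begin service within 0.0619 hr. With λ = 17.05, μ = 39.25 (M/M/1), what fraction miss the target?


ρ = 17.05/39.25 = 0.4344
P(Wq > t) = ρ·e^{−(μ−λ)t} = 0.4344·e^{−1.3742}
= 0.4344·0.253047 = 0.109922

Final: 0.109922


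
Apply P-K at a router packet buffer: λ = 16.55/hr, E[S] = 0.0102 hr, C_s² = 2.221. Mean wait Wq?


ρ = λ·E[S] = 16.55·0.0102 = 0.1688
E[S²] = E[S]²(1+C_s²) = 0.0102²·(1+2.221) = 0.0003351
Wq = λ·E[S²]/(2(1−ρ)) = 16.55·0.0003351/(2·0.8312) = 0.003336 hr

Final: 0.003336 hr


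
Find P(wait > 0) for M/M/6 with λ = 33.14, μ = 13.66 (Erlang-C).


a = λ/μ = 2.4261; ρ = a/6 = 0.4043
P₀ = 0.087966 (from M/M/c formula)
C(c,a) = [a^c/(c!(1−ρ))]·P₀ = [203.89700/(720·0.5957)]·0.087966
= 0.47543·0.087966 = 0.041821

Final: 0.041821


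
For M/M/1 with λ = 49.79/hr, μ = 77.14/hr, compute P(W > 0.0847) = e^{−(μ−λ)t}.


W ~ Exponential(μ−λ) for M/M/1.
μ − λ = 77.14 − 49.79 = 27.3500
P(W > t) = e^{−(μ−λ)t} = e^{−2.3165} = 0.098614

Final: 0.098614


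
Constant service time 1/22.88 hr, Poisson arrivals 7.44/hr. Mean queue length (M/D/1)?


ρ = 7.44/22.88 = 0.3252
M/D/1: Lq = ρ²/(2(1−ρ)) = 0.1057/(2·0.6748) = 0.07835

Final: 0.07835


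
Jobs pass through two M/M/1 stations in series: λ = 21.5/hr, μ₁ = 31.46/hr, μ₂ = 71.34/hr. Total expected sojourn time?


Each node sees arrival rate λ = 21.5/hr (tandem ⇒ throughput preserved).
W₁ = 1/(μ₁−λ) = 1/(31.46−21.5) = 0.10040 hr
W₂ = 1/(μ₂−λ) = 1/(71.34−21.5) = 0.02006 hr
W_total = W₁ + W₂ = 0.10040 + 0.02006 = 0.12047 hr

Final: 0.12047 hr


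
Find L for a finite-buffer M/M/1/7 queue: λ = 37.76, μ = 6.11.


ρ = 37.76/6.11 = 6.1800
L = ρ[1 − (K+1)ρ^K + Kρ^(K+1)] / [(1−ρ)(1−ρ^(K+1))]
Numerator: 6.1800·(1 − 8·344298.735502 + 7·2127777.455410) = 75025926.800913
Denominator: (-5.1800)·(-2127776.455410) = 11021951.688009
L = 75025926.800913/11021951.688009 = 6.8070

Final: 6.8070


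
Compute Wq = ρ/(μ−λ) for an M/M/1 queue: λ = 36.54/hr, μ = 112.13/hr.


ρ = 36.54/112.13 = 0.3259
Wq = ρ/(μ−λ) = 0.3259/(112.13 − 36.54) = 0.3259/75.59 = 0.004311 hr

Final: 0.004311 hr


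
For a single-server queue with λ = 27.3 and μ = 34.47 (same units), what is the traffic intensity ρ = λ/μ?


ρ = λ/μ = 27.3/34.47 = 0.7920

Final: 0.7920


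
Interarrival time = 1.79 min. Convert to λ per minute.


λ = 1/(interarrival time) in consistent units.
1 minute = 1 min, so λ = 1/1.79 = 0.5587 per minute

Final: 0.5587 /min


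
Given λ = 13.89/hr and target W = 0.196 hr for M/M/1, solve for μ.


W = 1/(μ−λ) ⇒ μ − λ = 1/W = 1/0.196 = 5.1020
μ = λ + 1/W = 13.89 + 5.1020 = 18.9920 per hr

Final: 18.9920 /hr


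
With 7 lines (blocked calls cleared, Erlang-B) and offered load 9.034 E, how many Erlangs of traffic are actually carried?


B(7,9.034) = 0.363294 (Erlang-B)
Carried load = a(1 − B) = 9.034·(1 − 0.363294) = 9.034·0.636706 = 5.7520 E

Final: 5.7520 Erlangs


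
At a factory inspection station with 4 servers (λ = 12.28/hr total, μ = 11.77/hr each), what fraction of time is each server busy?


ρ = λ/(cμ) = 12.28/(4·11.77) = 12.28/47.08 = 0.2608

Final: 0.2608


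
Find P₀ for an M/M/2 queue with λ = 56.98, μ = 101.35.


a = λ/μ = 56.98/101.35 = 0.5622; ρ = a/c = 0.2811
Σ_{k=0}^{1} a^k/k! (terms k=0..1) = 1.00000 + 0.56221 = 1.56221
Tail: a^2/(2!(1−ρ)) = 0.31608/(2·0.7189) = 0.21984
P₀ = 1/(1.56221 + 0.21984) = 1/1.78205 = 0.561152

Final: 0.561152


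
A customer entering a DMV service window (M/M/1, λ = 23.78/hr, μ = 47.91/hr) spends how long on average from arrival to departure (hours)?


W = 1/(μ−λ) = 1/(47.91 − 23.78) = 1/24.13 = 0.04144 hr

Final: 0.04144 hr


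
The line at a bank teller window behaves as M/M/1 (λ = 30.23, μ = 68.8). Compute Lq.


ρ = 30.23/68.8 = 0.4394
Lq = ρ²/(1−ρ) = 0.1931/0.5606 = 0.3444

Final: 0.3444


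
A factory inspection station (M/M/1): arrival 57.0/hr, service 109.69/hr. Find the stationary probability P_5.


ρ = 57.0/109.69 = 0.5196
P_n = (1−ρ)·ρ^n = (1 − 0.5196)·0.5196^5 = 0.4804·0.037891 = 0.018201

Final: 0.018201


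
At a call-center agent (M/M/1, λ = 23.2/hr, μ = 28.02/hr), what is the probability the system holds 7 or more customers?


ρ = 23.2/28.02 = 0.8280
P(N ≥ n) = ρ^n = 0.8280^7 = 0.266771

Final: 0.266771


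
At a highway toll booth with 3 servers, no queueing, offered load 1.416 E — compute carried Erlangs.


B(3,1.416) = 0.121590 (Erlang-B)
Carried load = a(1 − B) = 1.416·(1 − 0.121590) = 1.416·0.878410 = 1.2438 E

Final: 1.2438 Erlangs


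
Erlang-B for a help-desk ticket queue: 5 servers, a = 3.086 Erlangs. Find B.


B(c,a) = (a^c/c!) / Σ_{k=0}^{c} a^k/k!
a^5/5! = 2.332375
Σ terms (k=0..5): 1.00000 + 3.08600 + 4.76170 + 4.89820 + 3.77896 + 2.33237 = 19.857234
B = 2.332375/19.857234 = 0.117457

Final: 0.117457


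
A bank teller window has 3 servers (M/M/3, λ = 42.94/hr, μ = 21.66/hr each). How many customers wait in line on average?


a = λ/μ = 1.9825; ρ = a/3 = 0.6608
P₀ = 0.113947
Lq = P₀·a^c·ρ / (c!·(1−ρ)²) = 0.113947·7.79132·0.6608/(6·0.11504)
= 0.84993

Final: 0.84993


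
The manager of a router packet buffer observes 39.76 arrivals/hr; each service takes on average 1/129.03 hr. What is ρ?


ρ = λ/μ = 39.76/129.03 = 0.3081

Final: 0.3081


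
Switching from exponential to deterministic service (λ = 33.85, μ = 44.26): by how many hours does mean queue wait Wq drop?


ρ = 33.85/44.26 = 0.7648
Wq(M/M/1) = ρ/(μ−λ) = 0.7648/10.41 = 0.07347 hr
Wq(M/D/1) = ρ/(2(μ−λ)) = 0.03673 hr
Savings = 0.07347 − 0.03673 = 0.03673 hr

Final: 0.03673 hr


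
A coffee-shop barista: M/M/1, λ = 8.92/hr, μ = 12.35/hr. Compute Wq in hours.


ρ = 8.92/12.35 = 0.7223
Wq = ρ/(μ−λ) = 0.7223/(12.35 − 8.92) = 0.7223/3.43 = 0.2106 hr

Final: 0.2106 hr


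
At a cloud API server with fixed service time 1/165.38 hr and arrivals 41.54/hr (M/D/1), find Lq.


ρ = 41.54/165.38 = 0.2512
M/D/1: Lq = ρ²/(2(1−ρ)) = 0.06309/(2·0.7488) = 0.04213

Final: 0.04213


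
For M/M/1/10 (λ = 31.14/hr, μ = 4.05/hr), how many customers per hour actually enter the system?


ρ = 7.6889; P_K = (1−ρ)ρ^10/(1−ρ^11) = 0.869942
λ_eff = λ(1 − P_K) = 31.14·(1 − 0.869942) = 31.14·0.130058 = 4.0500 /hr

Final: 4.0500 /hr


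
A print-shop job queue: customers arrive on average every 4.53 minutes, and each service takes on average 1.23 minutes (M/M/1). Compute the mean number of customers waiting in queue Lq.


λ = 60/4.53 = 13.2450 /hr
μ = 60/1.23 = 48.7805 /hr
ρ = λ/μ = 13.2450/48.7805 = 0.2715
Lq = ρ²/(1−ρ) = 0.07372/0.7285 = 0.1012

Final: 0.1012


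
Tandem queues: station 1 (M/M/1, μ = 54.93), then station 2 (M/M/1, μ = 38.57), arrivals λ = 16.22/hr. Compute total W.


Each node sees arrival rate λ = 16.22/hr (tandem ⇒ throughput preserved).
W₁ = 1/(μ₁−λ) = 1/(54.93−16.22) = 0.02583 hr
W₂ = 1/(μ₂−λ) = 1/(38.57−16.22) = 0.04474 hr
W_total = W₁ + W₂ = 0.02583 + 0.04474 = 0.07058 hr

Final: 0.07058 hr


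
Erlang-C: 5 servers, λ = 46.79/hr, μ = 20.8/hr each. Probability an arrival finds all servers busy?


a = λ/μ = 2.2495; ρ = a/5 = 0.4499
P₀ = 0.103988 (from M/M/c formula)
C(c,a) = [a^c/(c!(1−ρ))]·P₀ = [57.60346/(120·0.5501)]·0.103988
= 0.87263·0.103988 = 0.090743

Final: 0.090743


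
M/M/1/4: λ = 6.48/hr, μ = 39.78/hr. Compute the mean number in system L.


ρ = 6.48/39.78 = 0.1629
L = ρ[1 − (K+1)ρ^K + Kρ^(K+1)] / [(1−ρ)(1−ρ^(K+1))]
Numerator: 0.1629·(1 − 5·0.0007041 + 4·0.0001147) = 0.162397
Denominator: (0.8371)·(0.999885) = 0.837008
L = 0.162397/0.837008 = 0.1940

Final: 0.1940


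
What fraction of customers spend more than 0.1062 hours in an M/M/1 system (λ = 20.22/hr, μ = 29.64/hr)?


W ~ Exponential(μ−λ) for M/M/1.
μ − λ = 29.64 − 20.22 = 9.4200
P(W > t) = e^{−(μ−λ)t} = e^{−1.0004} = 0.367731

Final: 0.367731


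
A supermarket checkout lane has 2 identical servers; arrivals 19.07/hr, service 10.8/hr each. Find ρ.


ρ = λ/(cμ) = 19.07/(2·10.8) = 19.07/21.60 = 0.8829

Final: 0.8829


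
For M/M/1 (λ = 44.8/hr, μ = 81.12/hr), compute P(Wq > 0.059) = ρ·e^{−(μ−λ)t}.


ρ = 44.8/81.12 = 0.5523
P(Wq > t) = ρ·e^{−(μ−λ)t} = 0.5523·e^{−2.1429}
= 0.5523·0.117316 = 0.064790

Final: 0.064790


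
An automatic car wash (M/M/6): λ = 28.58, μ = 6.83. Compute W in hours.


a = 4.1845; ρ = 0.6974; P₀ = 0.013466
Lq = P₀·a^c·ρ/(c!(1−ρ)²) = 0.76482
Wq = Lq/λ = 0.76482/28.58 = 0.02676 hr
W = Wq + 1/μ = 0.02676 + 0.14641 = 0.17317 hr

Final: 0.17317 hr


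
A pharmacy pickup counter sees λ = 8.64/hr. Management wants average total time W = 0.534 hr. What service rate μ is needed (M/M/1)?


W = 1/(μ−λ) ⇒ μ − λ = 1/W = 1/0.534 = 1.8727
μ = λ + 1/W = 8.64 + 1.8727 = 10.5127 per hr

Final: 10.5127 /hr


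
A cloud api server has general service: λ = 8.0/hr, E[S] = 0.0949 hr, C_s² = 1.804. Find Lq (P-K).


ρ = λ·E[S] = 8.0·0.0949 = 0.7592
Lq = ρ²(1+C_s²)/(2(1−ρ)) = 0.5764·(1+1.804)/(2·0.2408)
= 0.5764·2.8040/0.4816 = 3.35586

Final: 3.35586


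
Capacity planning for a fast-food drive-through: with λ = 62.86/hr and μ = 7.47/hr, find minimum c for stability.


Stability requires cμ > λ ⇔ c > λ/μ.
λ/μ = 62.86/7.47 = 8.4150
Minimum integer c = ⌊8.4150⌋ + 1 = 9
Check: 9·7.47 = 67.23 > 62.86, while 8·7.47 = 59.76 ≤ 62.86

Final: 9 servers


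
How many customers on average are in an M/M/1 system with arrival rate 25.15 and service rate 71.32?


ρ = λ/μ = 25.15/71.32 = 0.3526
L = ρ/(1−ρ) = 0.3526/(1 − 0.3526) = 0.3526/0.6474 = 0.5447

Final: 0.5447


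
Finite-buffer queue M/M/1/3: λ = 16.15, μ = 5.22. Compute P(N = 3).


ρ = λ/μ = 16.15/5.22 = 3.0939
P_K = (1−ρ)ρ^K/(1−ρ^(K+1)) = (-2.0939·29.614614)/(1 − 91.623757)
= -62.009143/-90.623757 = 0.684248

Final: 0.684248


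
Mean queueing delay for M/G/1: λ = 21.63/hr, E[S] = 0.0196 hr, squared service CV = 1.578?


ρ = λ·E[S] = 21.63·0.0196 = 0.4239
E[S²] = E[S]²(1+C_s²) = 0.0196²·(1+1.578) = 0.0009904
Wq = λ·E[S²]/(2(1−ρ)) = 21.63·0.0009904/(2·0.5761) = 0.01859 hr

Final: 0.01859 hr


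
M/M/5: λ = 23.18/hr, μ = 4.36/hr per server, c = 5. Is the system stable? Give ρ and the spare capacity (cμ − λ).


Total capacity cμ = 5·4.36 = 21.80/hr
ρ = λ/(cμ) = 23.18/21.80 = 1.0633
Stable ⇔ ρ < 1: NO
Spare capacity = cμ − λ = 21.80 − 23.18 = -1.38/hr

Final: ρ = 1.0633; unstable; margin = -1.38/hr


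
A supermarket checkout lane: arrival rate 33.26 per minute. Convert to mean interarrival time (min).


Mean interarrival time = 1/λ = 1/33.26 minute = 0.03007 minute
In minutes: 0.03007 × 1 = 0.03007 min

Final: 0.03007 min


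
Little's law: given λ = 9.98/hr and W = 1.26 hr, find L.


L = λW = 9.98·1.26 = 12.5748

Final: 12.5748


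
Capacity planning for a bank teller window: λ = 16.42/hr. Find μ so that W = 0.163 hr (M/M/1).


W = 1/(μ−λ) ⇒ μ − λ = 1/W = 1/0.163 = 6.1350
μ = λ + 1/W = 16.42 + 6.1350 = 22.5550 per hr

Final: 22.5550 /hr


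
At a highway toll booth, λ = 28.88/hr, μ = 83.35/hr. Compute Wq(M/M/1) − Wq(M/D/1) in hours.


ρ = 28.88/83.35 = 0.3465
Wq(M/M/1) = ρ/(μ−λ) = 0.3465/54.47 = 0.006361 hr
Wq(M/D/1) = ρ/(2(μ−λ)) = 0.003181 hr
Savings = 0.006361 − 0.003181 = 0.003181 hr

Final: 0.003181 hr


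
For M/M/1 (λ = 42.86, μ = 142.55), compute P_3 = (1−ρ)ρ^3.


ρ = 42.86/142.55 = 0.3007
P_n = (1−ρ)·ρ^n = (1 − 0.3007)·0.3007^3 = 0.6993·0.027180 = 0.019008

Final: 0.019008


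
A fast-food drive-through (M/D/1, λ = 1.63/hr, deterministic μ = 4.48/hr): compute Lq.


ρ = 1.63/4.48 = 0.3638
M/D/1: Lq = ρ²/(2(1−ρ)) = 0.1324/(2·0.6362) = 0.10405

Final: 0.10405


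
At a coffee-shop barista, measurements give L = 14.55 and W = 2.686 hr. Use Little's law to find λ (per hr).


λ = L/W = 14.55/2.686 = 5.4170 /hr

Final: 5.4170 /hr


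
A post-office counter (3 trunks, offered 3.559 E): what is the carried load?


B(3,3.559) = 0.408210 (Erlang-B)
Carried load = a(1 − B) = 3.559·(1 − 0.408210) = 3.559·0.591790 = 2.1062 E

Final: 2.1062 Erlangs


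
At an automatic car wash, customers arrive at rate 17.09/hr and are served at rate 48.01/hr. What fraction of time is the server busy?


ρ = λ/μ = 17.09/48.01 = 0.3560

Final: 0.3560


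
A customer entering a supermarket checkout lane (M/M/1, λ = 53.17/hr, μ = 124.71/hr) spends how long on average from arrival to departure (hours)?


W = 1/(μ−λ) = 1/(124.71 − 53.17) = 1/71.54 = 0.01398 hr

Final: 0.01398 hr


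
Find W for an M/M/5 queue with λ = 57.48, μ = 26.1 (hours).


a = 2.2023; ρ = 0.4405; P₀ = 0.109179
Lq = P₀·a^c·ρ/(c!(1−ρ)²) = 0.06631
Wq = Lq/λ = 0.06631/57.48 = 0.001154 hr
W = Wq + 1/μ = 0.001154 + 0.03831 = 0.03947 hr

Final: 0.03947 hr


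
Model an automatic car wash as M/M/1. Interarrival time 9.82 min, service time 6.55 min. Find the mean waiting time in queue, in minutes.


λ = 60/9.82 = 6.1100 /hr
μ = 60/6.55 = 9.1603 /hr
ρ = λ/μ = 6.1100/9.1603 = 0.6670
Wq = ρ/(μ−λ) = 0.6670/(9.1603−6.1100) = 0.21867 hr
In minutes: 0.21867·60 = 13.120 min

Final: 13.120 min


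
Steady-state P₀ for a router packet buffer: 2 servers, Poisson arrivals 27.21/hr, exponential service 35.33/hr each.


a = λ/μ = 27.21/35.33 = 0.7702; ρ = a/c = 0.3851
Σ_{k=0}^{1} a^k/k! (terms k=0..1) = 1.00000 + 0.77017 = 1.77017
Tail: a^2/(2!(1−ρ)) = 0.59316/(2·0.6149) = 0.48231
P₀ = 1/(1.77017 + 0.48231) = 1/2.25247 = 0.443956

Final: 0.443956


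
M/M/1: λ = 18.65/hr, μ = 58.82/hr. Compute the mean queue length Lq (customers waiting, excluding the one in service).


ρ = 18.65/58.82 = 0.3171
Lq = ρ²/(1−ρ) = 0.1005/0.6829 = 0.1472

Final: 0.1472


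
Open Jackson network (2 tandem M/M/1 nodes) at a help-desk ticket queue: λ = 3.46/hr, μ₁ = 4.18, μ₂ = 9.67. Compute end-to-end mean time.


Each node sees arrival rate λ = 3.46/hr (tandem ⇒ throughput preserved).
W₁ = 1/(μ₁−λ) = 1/(4.18−3.46) = 1.38889 hr
W₂ = 1/(μ₂−λ) = 1/(9.67−3.46) = 0.16103 hr
W_total = W₁ + W₂ = 1.38889 + 0.16103 = 1.54992 hr

Final: 1.54992 hr


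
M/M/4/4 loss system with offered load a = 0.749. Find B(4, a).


B(c,a) = (a^c/c!) / Σ_{k=0}^{c} a^k/k!
a^4/4! = 0.013113
Σ terms (k=0..4): 1.00000 + 0.74900 + 0.28050 + 0.07003 + 0.01311 = 2.112646
B = 0.013113/2.112646 = 0.006207

Final: 0.006207


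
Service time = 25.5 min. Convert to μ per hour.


μ = 1/(service time) in consistent units.
1 hour = 60 min, so μ = 60/25.5 = 2.3529 per hour

Final: 2.3529 /hr


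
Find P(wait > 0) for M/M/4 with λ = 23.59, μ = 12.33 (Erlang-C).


a = λ/μ = 1.9132; ρ = a/4 = 0.4783
P₀ = 0.143251 (from M/M/c formula)
C(c,a) = [a^c/(c!(1−ρ))]·P₀ = [13.39860/(24·0.5217)]·0.143251
= 1.07012·0.143251 = 0.153296

Final: 0.153296


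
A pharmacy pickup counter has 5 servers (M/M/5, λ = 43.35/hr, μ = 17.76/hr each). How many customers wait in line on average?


a = λ/μ = 2.4409; ρ = a/5 = 0.4882
P₀ = 0.085228
Lq = P₀·a^c·ρ / (c!·(1−ρ)²) = 0.085228·86.64245·0.4882/(120·0.26196)
= 0.11467

Final: 0.11467


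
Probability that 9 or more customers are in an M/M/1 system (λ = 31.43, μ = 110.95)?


ρ = 31.43/110.95 = 0.2833
P(N ≥ n) = ρ^n = 0.2833^9 = 0.00001175

Final: 0.00001175


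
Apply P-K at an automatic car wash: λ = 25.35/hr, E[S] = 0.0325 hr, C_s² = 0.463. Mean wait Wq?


ρ = λ·E[S] = 25.35·0.0325 = 0.8239
E[S²] = E[S]²(1+C_s²) = 0.0325²·(1+0.463) = 0.001545
Wq = λ·E[S²]/(2(1−ρ)) = 25.35·0.001545/(2·0.1761) = 0.11121 hr

Final: 0.11121 hr


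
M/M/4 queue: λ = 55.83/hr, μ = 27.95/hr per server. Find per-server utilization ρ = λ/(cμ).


ρ = λ/(cμ) = 55.83/(4·27.95) = 55.83/111.80 = 0.4994

Final: 0.4994


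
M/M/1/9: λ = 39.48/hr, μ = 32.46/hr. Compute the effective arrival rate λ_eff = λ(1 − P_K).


ρ = 1.2163; P_K = (1−ρ)ρ^9/(1−ρ^10) = 0.207037
λ_eff = λ(1 − P_K) = 39.48·(1 − 0.207037) = 39.48·0.792963 = 31.3062 /hr

Final: 31.3062 /hr


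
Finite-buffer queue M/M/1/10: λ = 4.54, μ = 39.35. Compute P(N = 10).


ρ = λ/μ = 4.54/39.35 = 0.1154
P_K = (1−ρ)ρ^K/(1−ρ^(K+1)) = (0.8846·4.179e-10)/(1 − 4.822e-11)
= 3.697e-10/1.000000 = 3.697e-10

Final: 3.697e-10


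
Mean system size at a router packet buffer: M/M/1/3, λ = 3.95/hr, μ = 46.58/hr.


ρ = 3.95/46.58 = 0.08480
L = ρ[1 − (K+1)ρ^K + Kρ^(K+1)] / [(1−ρ)(1−ρ^(K+1))]
Numerator: 0.08480·(1 − 4·0.0006098 + 3·0.00005171) = 0.084607
Denominator: (0.9152)·(0.999948) = 0.915152
L = 0.084607/0.915152 = 0.09245

Final: 0.09245


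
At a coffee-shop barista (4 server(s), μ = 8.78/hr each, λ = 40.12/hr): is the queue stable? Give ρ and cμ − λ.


Total capacity cμ = 4·8.78 = 35.12/hr
ρ = λ/(cμ) = 40.12/35.12 = 1.1424
Stable ⇔ ρ < 1: NO
Spare capacity = cμ − λ = 35.12 − 40.12 = -5.00/hr

Final: ρ = 1.1424; unstable; margin = -5.00/hr


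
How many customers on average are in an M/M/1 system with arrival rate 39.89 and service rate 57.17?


ρ = λ/μ = 39.89/57.17 = 0.6977
L = ρ/(1−ρ) = 0.6977/(1 − 0.6977) = 0.6977/0.3023 = 2.3084

Final: 2.3084


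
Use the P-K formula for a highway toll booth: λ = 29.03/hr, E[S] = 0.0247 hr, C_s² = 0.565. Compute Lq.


ρ = λ·E[S] = 29.03·0.0247 = 0.7170
Lq = ρ²(1+C_s²)/(2(1−ρ)) = 0.5141·(1+0.565)/(2·0.2830)
= 0.5141·1.5650/0.5659 = 1.42183

Final: 1.42183


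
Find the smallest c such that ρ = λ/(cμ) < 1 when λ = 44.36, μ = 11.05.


Stability requires cμ > λ ⇔ c > λ/μ.
λ/μ = 44.36/11.05 = 4.0145
Minimum integer c = ⌊4.0145⌋ + 1 = 5
Check: 5·11.05 = 55.25 > 44.36, while 4·11.05 = 44.20 ≤ 44.36

Final: 5 servers


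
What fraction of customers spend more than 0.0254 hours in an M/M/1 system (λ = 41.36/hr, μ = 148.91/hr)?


W ~ Exponential(μ−λ) for M/M/1.
μ − λ = 148.91 − 41.36 = 107.5500
P(W > t) = e^{−(μ−λ)t} = e^{−2.7318} = 0.065104

Final: 0.065104


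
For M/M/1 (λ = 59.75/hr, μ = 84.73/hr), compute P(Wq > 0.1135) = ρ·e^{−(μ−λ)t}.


ρ = 59.75/84.73 = 0.7052
P(Wq > t) = ρ·e^{−(μ−λ)t} = 0.7052·e^{−2.8352}
= 0.7052·0.058705 = 0.041398

Final: 0.041398


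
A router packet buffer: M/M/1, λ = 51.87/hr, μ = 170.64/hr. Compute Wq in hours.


ρ = 51.87/170.64 = 0.3040
Wq = ρ/(μ−λ) = 0.3040/(170.64 − 51.87) = 0.3040/118.77 = 0.002559 hr

Final: 0.002559 hr


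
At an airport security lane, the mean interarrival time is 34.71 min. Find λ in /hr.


λ = 1/(interarrival time) in consistent units.
1 hour = 60 min, so λ = 60/34.71 = 1.7286 per hour

Final: 1.7286 /hr


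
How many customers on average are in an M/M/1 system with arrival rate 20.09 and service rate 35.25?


ρ = λ/μ = 20.09/35.25 = 0.5699
L = ρ/(1−ρ) = 0.5699/(1 − 0.5699) = 0.5699/0.4301 = 1.3252

Final: 1.3252


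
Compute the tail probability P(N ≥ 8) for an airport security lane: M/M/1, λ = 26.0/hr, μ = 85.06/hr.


ρ = 26.0/85.06 = 0.3057
P(N ≥ n) = ρ^n = 0.3057^8 = 0.00007621

Final: 0.00007621


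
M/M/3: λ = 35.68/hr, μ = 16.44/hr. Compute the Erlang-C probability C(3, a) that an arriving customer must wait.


a = λ/μ = 2.1703; ρ = a/3 = 0.7234
P₀ = 0.085572 (from M/M/c formula)
C(c,a) = [a^c/(c!(1−ρ))]·P₀ = [10.22278/(6·0.2766)]·0.085572
= 6.16065·0.085572 = 0.527177

Final: 0.527177


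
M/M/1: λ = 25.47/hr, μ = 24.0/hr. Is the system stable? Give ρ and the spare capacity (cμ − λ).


Total capacity cμ = 1·24.0 = 24.00/hr
ρ = λ/(cμ) = 25.47/24.00 = 1.0613
Stable ⇔ ρ < 1: NO
Spare capacity = cμ − λ = 24.00 − 25.47 = -1.47/hr

Final: ρ = 1.0613; unstable; margin = -1.47/hr


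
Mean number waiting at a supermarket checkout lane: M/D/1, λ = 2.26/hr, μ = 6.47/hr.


ρ = 2.26/6.47 = 0.3493
M/D/1: Lq = ρ²/(2(1−ρ)) = 0.1220/(2·0.6507) = 0.09376

Final: 0.09376


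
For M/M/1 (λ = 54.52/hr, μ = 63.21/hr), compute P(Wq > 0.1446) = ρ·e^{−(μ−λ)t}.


ρ = 54.52/63.21 = 0.8625
P(Wq > t) = ρ·e^{−(μ−λ)t} = 0.8625·e^{−1.2566}
= 0.8625·0.284627 = 0.245497

Final: 0.245497


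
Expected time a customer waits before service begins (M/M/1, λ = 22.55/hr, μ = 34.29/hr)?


ρ = 22.55/34.29 = 0.6576
Wq = ρ/(μ−λ) = 0.6576/(34.29 − 22.55) = 0.6576/11.74 = 0.05602 hr

Final: 0.05602 hr


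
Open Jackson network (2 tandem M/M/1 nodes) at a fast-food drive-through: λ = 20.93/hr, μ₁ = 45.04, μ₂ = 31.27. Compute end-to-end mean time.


Each node sees arrival rate λ = 20.93/hr (tandem ⇒ throughput preserved).
W₁ = 1/(μ₁−λ) = 1/(45.04−20.93) = 0.04148 hr
W₂ = 1/(μ₂−λ) = 1/(31.27−20.93) = 0.09671 hr
W_total = W₁ + W₂ = 0.04148 + 0.09671 = 0.13819 hr

Final: 0.13819 hr


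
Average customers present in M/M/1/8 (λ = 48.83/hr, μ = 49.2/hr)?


ρ = 48.83/49.2 = 0.9925
L = ρ[1 − (K+1)ρ^K + Kρ^(K+1)] / [(1−ρ)(1−ρ^(K+1))]
Numerator: 0.9925·(1 − 9·0.941397 + 8·0.934318) = 0.001951
Denominator: (0.007520)·(0.065682) = 0.0004940
L = 0.001951/0.0004940 = 3.9497

Final: 3.9497


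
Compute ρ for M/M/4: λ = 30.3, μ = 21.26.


ρ = λ/(cμ) = 30.3/(4·21.26) = 30.3/85.04 = 0.3563

Final: 0.3563


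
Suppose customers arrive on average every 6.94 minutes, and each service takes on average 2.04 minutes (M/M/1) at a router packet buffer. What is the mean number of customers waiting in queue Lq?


λ = 60/6.94 = 8.6455 /hr
μ = 60/2.04 = 29.4118 /hr
ρ = λ/μ = 8.6455/29.4118 = 0.2939
Lq = ρ²/(1−ρ) = 0.08641/0.7061 = 0.1224

Final: 0.1224


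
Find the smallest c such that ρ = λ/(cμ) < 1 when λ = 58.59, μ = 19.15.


Stability requires cμ > λ ⇔ c > λ/μ.
λ/μ = 58.59/19.15 = 3.0595
Minimum integer c = ⌊3.0595⌋ + 1 = 4
Check: 4·19.15 = 76.60 > 58.59, while 3·19.15 = 57.45 ≤ 58.59

Final: 4 servers


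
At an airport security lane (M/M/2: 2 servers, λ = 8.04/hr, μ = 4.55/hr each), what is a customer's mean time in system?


a = 1.7670; ρ = 0.8835; P₀ = 0.061844
Lq = P₀·a^c·ρ/(c!(1−ρ)²) = 6.28695
Wq = Lq/λ = 6.28695/8.04 = 0.78196 hr
W = Wq + 1/μ = 0.78196 + 0.21978 = 1.00174 hr

Final: 1.00174 hr


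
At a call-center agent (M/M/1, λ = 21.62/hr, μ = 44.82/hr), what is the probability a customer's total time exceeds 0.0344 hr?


W ~ Exponential(μ−λ) for M/M/1.
μ − λ = 44.82 − 21.62 = 23.2000
P(W > t) = e^{−(μ−λ)t} = e^{−0.7981} = 0.450193

Final: 0.450193


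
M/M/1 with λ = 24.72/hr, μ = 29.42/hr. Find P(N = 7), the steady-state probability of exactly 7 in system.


ρ = 24.72/29.42 = 0.8402
P_n = (1−ρ)·ρ^n = (1 − 0.8402)·0.8402^7 = 0.1598·0.295693 = 0.047238

Final: 0.047238


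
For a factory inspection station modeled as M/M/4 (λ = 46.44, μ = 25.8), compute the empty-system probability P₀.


a = λ/μ = 46.44/25.8 = 1.8000; ρ = a/c = 0.4500
Σ_{k=0}^{3} a^k/k! (terms k=0..3) = 1.00000 + 1.80000 + 1.62000 + 0.97200 = 5.39200
Tail: a^4/(4!(1−ρ)) = 10.49760/(24·0.5500) = 0.79527
P₀ = 1/(5.39200 + 0.79527) = 1/6.18727 = 0.161622

Final: 0.161622


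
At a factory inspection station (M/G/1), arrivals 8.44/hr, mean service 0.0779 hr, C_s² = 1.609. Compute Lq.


ρ = λ·E[S] = 8.44·0.0779 = 0.6575
Lq = ρ²(1+C_s²)/(2(1−ρ)) = 0.4323·(1+1.609)/(2·0.3425)
= 0.4323·2.6090/0.6850 = 1.64631

Final: 1.64631


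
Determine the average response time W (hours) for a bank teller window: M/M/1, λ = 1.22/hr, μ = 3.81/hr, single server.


W = 1/(μ−λ) = 1/(3.81 − 1.22) = 1/2.59 = 0.3861 hr

Final: 0.3861 hr


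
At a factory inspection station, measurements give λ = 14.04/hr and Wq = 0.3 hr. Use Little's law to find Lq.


Lq = λWq = 14.04·0.3 = 4.2120

Final: 4.2120


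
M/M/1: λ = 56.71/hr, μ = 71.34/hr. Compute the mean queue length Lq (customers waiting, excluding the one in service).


ρ = 56.71/71.34 = 0.7949
Lq = ρ²/(1−ρ) = 0.6319/0.2051 = 3.0814

Final: 3.0814


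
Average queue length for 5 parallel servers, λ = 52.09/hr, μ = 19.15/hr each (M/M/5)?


a = λ/μ = 2.7201; ρ = a/5 = 0.5440
P₀ = 0.063386
Lq = P₀·a^c·ρ / (c!·(1−ρ)²) = 0.063386·148.91138·0.5440/(120·0.20792)
= 0.20581

Final: 0.20581


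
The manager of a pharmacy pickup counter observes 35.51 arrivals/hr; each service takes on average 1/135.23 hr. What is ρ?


ρ = λ/μ = 35.51/135.23 = 0.2626

Final: 0.2626


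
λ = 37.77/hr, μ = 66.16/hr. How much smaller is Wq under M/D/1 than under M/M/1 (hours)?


ρ = 37.77/66.16 = 0.5709
Wq(M/M/1) = ρ/(μ−λ) = 0.5709/28.39 = 0.02011 hr
Wq(M/D/1) = ρ/(2(μ−λ)) = 0.01005 hr
Savings = 0.02011 − 0.01005 = 0.01005 hr

Final: 0.01005 hr


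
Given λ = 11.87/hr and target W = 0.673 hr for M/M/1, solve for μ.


W = 1/(μ−λ) ⇒ μ − λ = 1/W = 1/0.673 = 1.4859
μ = λ + 1/W = 11.87 + 1.4859 = 13.3559 per hr

Final: 13.3559 /hr


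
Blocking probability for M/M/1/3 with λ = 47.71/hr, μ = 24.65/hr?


ρ = λ/μ = 47.71/24.65 = 1.9355
P_K = (1−ρ)ρ^K/(1−ρ^(K+1)) = (-0.9355·7.250659)/(1 − 14.033628)
= -6.782969/-13.033628 = 0.520421

Final: 0.520421


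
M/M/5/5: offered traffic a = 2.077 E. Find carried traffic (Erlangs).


B(5,2.077) = 0.041165 (Erlang-B)
Carried load = a(1 − B) = 2.077·(1 − 0.041165) = 2.077·0.958835 = 1.9915 E

Final: 1.9915 Erlangs


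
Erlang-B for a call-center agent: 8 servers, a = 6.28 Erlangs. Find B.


B(c,a) = (a^c/c!) / Σ_{k=0}^{c} a^k/k!
a^8/8! = 60.000743
Σ terms (k=0..8): 1.00000 + 6.28000 + 19.71920 + 41.27886 + 64.80781 + 81.39861 + 85.19721 + 76.43407 + 60.00074 = 436.116492
B = 60.000743/436.116492 = 0.137580

Final: 0.137580


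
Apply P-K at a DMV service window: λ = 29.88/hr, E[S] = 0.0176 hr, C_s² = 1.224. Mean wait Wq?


ρ = λ·E[S] = 29.88·0.0176 = 0.5259
E[S²] = E[S]²(1+C_s²) = 0.0176²·(1+1.224) = 0.0006889
Wq = λ·E[S²]/(2(1−ρ)) = 29.88·0.0006889/(2·0.4741) = 0.02171 hr

Final: 0.02171 hr


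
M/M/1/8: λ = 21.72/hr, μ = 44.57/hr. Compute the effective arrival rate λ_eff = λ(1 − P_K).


ρ = 0.4873; P_K = (1−ρ)ρ^8/(1−ρ^9) = 0.001633
λ_eff = λ(1 − P_K) = 21.72·(1 − 0.001633) = 21.72·0.998367 = 21.6845 /hr

Final: 21.6845 /hr


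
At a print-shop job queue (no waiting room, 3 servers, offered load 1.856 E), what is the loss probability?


B(c,a) = (a^c/c!) / Σ_{k=0}^{c} a^k/k!
a^3/3! = 1.065572
Σ terms (k=0..3): 1.00000 + 1.85600 + 1.72237 + 1.06557 = 5.643940
B = 1.065572/5.643940 = 0.188799

Final: 0.188799
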